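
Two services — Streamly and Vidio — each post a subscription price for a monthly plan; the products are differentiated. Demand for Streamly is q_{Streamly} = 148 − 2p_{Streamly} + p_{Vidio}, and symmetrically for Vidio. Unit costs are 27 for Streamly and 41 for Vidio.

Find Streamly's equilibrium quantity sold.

Streamly's profit: π = (p_{Streamly} − 27)(148 − 2p_{Streamly} + p_{Vidio}).
∂π/∂p_{Streamly} = 202 − 4p_{Streamly} + p_{Vidio} = 0 ⇒ p_{Streamly} = 50.5 + 0.25p_{Vidio}.
Similarly p_{Vidio} = 57.5 + 0.25p_{Streamly}.
Substituting the second reaction function into the first: p_{Streamly} = 50.5 + 0.25(57.5 + 0.25p_{Streamly}), which gives 0.9375p_{Streamly} = 64.875 ⇒ p_{Streamly} = 69.2.
Then p_{Vidio} = 57.5 + 0.25·69.2 = 74.8.
q_{Streamly} = 148 − 2·69.2 + 74.8 = 84.4.

84.4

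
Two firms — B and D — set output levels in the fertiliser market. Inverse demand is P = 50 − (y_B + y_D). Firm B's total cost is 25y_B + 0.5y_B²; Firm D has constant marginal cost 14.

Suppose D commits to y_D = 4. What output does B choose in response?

Firm B's profit: π = y_B(50 − (y_B + y_D)) − 25y_B − 0.5y_B².
∂π/∂y_B = 25 − 3y_B − y_D = 0, so y_B = 25/3 − (1/3)y_D.
At y_D = 4: y_B = 25/3 − (1/3)·4 = 7.

7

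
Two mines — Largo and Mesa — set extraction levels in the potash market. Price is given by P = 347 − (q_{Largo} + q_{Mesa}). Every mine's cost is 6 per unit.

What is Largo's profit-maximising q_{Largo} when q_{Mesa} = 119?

111

Mine Largo's profit: π = q_{Largo}(347 − (q_{Largo} + q_{Mesa})) − 6q_{Largo}.
∂π/∂q_{Largo} = 341 − 2q_{Largo} − q_{Mesa} = 0, so q_{Largo} = 170.5 − 0.5q_{Mesa}.
At q_{Mesa} = 119: q_{Largo} = 170.5 − 0.5·119 = 111.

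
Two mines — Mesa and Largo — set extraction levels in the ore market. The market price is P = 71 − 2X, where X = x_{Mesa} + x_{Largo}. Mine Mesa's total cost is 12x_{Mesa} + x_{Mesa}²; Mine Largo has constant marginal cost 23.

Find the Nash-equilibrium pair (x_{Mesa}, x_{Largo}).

7, 8.5

Mine Mesa's profit: π = x_{Mesa}(71 − 2(x_{Mesa} + x_{Largo})) − 12x_{Mesa} − x_{Mesa}².
∂π/∂x_{Mesa} = 59 − 6x_{Mesa} − 2x_{Largo} = 0, so x_{Mesa} = 59/6 − (1/3)x_{Largo}.
For Largo: ∂π/∂x_{Largo} = 48 − 4x_{Largo} − 2x_{Mesa} = 0 ⇒ x_{Largo} = 12 − 0.5x_{Mesa}.
Solving the two reaction functions simultaneously: (1 − (−1/3)(−0.5))x_{Mesa} = 59/6 − (1/3)·12, so (5/6)x_{Mesa} = 35/6 and x_{Mesa} = 7.
Then x_{Largo} = 12 − 0.5·7 = 8.5.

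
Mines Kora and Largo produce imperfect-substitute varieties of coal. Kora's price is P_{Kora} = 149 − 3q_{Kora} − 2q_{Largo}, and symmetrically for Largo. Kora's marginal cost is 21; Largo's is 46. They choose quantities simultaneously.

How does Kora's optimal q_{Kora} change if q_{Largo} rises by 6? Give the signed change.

Mine Kora's profit: π = q_{Kora}(149 − 3q_{Kora} − 2q_{Largo}) − 21q_{Kora}.
∂π/∂q_{Kora} = 128 − 6q_{Kora} − 2q_{Largo} = 0 ⇒ q_{Kora} = 64/3 − (1/3)q_{Largo}.
The reaction-function slope is −1/3, so a 6-unit rise in q_{Largo} moves q_{Kora} by −1/3 × 6 = −2. Kora's best response falls — the actions are strategic substitutes.

-2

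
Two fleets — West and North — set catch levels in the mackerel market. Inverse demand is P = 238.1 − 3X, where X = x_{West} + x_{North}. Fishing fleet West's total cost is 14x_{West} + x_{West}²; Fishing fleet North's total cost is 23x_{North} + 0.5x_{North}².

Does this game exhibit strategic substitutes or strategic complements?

strategic substitutes

Fishing fleet West's profit: π = x_{West}(238.1 − 3(x_{West} + x_{North})) − 14x_{West} − x_{West}².
∂π/∂x_{West} = 224.1 − 8x_{West} − 3x_{North} = 0, so x_{West} = 28.0125 − 0.375x_{North}.
The best-response slope dx_{West}/dx_{North} = −0.375 < 0: the reaction function is downward-sloping, so the choices are strategic substitutes.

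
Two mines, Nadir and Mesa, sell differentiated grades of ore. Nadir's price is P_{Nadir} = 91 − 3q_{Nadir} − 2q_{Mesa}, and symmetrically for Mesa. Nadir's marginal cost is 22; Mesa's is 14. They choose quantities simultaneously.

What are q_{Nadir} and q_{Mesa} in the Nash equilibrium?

Mine Nadir's profit: π = q_{Nadir}(91 − 3q_{Nadir} − 2q_{Mesa}) − 22q_{Nadir}.
∂π/∂q_{Nadir} = 69 − 6q_{Nadir} − 2q_{Mesa} = 0 ⇒ q_{Nadir} = 11.5 − (1/3)q_{Mesa}.
Similarly q_{Mesa} = 77/6 − (1/3)q_{Nadir}.
Solving the two reaction functions simultaneously: (1 − (−1/3)(−1/3))q_{Nadir} = 11.5 − (1/3)·(77/6), so (8/9)q_{Nadir} = 65/9 and q_{Nadir} = 8.125.
Then q_{Mesa} = 77/6 − (1/3)·8.125 = 10.125.

8.125, 10.125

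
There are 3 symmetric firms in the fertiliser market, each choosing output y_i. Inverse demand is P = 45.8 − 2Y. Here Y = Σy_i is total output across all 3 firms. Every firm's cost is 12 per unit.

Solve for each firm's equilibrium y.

A representative firm's profit is π_i = y_i(45.8 − 2Y) − 12y_i, with Y = y_i + Σ_{j≠i} y_j.
First-order condition: 33.8 − 4y_i − 2Σ_{j≠i} y_j = 0.
Imposing symmetry (y_j = y for all j) turns Σ_{j≠i} y_j into 2y, so 33.8 = 8y and y = 4.225.

4.225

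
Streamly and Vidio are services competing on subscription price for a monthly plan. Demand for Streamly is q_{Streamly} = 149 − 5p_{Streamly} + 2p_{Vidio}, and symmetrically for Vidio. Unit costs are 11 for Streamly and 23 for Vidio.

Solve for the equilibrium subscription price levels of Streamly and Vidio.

26.75, 31.75

Streamly's profit: π = (p_{Streamly} − 11)(149 − 5p_{Streamly} + 2p_{Vidio}).
∂π/∂p_{Streamly} = 204 − 10p_{Streamly} + 2p_{Vidio} = 0 ⇒ p_{Streamly} = 20.4 + 0.2p_{Vidio}.
Similarly p_{Vidio} = 26.4 + 0.2p_{Streamly}.
Substituting the second reaction function into the first: p_{Streamly} = 20.4 + 0.2(26.4 + 0.2p_{Streamly}), which gives 0.96p_{Streamly} = 25.68 ⇒ p_{Streamly} = 26.75.
Then p_{Vidio} = 26.4 + 0.2·26.75 = 31.75.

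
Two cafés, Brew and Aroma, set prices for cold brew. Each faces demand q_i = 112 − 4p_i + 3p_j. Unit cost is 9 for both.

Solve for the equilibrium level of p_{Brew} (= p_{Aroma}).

Brew's profit: π = (p_{Brew} − 9)(112 − 4p_{Brew} + 3p_{Aroma}).
∂π/∂p_{Brew} = 148 − 8p_{Brew} + 3p_{Aroma} = 0 ⇒ p_{Brew} = 18.5 + 0.375p_{Aroma}.
Setting p_{Brew} = p_{Aroma} in the reaction function: p_{Brew} = 18.5 + 0.375p_{Brew}, so p_{Brew} = 18.5 / 0.625 = 29.6.

29.6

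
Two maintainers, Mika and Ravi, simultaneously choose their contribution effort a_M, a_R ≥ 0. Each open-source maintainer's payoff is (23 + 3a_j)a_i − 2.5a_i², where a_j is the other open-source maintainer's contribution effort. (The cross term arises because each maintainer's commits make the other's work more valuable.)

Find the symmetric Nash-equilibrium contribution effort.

11.5

Mika's payoff is (23 + 3a_R)a_M − 2.5a_M².
∂π/∂a_M = 23 + 3a_R − 5a_M = 0, so a_M = 4.6 + 0.6a_R.
The game is symmetric, so in equilibrium a_R = a_M: the reaction function gives 0.4a_M = 4.6, hence a_M = 11.5.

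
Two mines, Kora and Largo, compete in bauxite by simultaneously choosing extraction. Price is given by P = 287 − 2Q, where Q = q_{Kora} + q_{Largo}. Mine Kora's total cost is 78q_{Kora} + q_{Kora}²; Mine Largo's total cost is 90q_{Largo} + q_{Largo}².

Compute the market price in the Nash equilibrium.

185.5

Mine Kora's profit: π = q_{Kora}(287 − 2(q_{Kora} + q_{Largo})) − 78q_{Kora} − q_{Kora}².
∂π/∂q_{Kora} = 209 − 6q_{Kora} − 2q_{Largo} = 0, so q_{Kora} = 209/6 − (1/3)q_{Largo}.
By the same steps for Largo: q_{Largo} = 197/6 − (1/3)q_{Kora}.
Solving the two reaction functions simultaneously: (1 − (−1/3)(−1/3))q_{Kora} = 209/6 − (1/3)·(197/6), so (8/9)q_{Kora} = 215/9 and q_{Kora} = 26.875.
Then q_{Largo} = 197/6 − (1/3)·26.875 = 23.875.
Equilibrium price: P = 287 − 2·50.75 = 185.5.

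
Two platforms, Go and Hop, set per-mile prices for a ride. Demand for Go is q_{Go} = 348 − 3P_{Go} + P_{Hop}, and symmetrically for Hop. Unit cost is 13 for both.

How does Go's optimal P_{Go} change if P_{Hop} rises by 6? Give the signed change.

Go's profit: π = (P_{Go} − 13)(348 − 3P_{Go} + P_{Hop}).
∂π/∂P_{Go} = 387 − 6P_{Go} + P_{Hop} = 0 ⇒ P_{Go} = 64.5 + (1/6)P_{Hop}.
The reaction-function slope is 1/6, so a 6-unit rise in P_{Hop} moves P_{Go} by 1/6 × 6 = 1. Go's best response rises — the actions are strategic complements.

1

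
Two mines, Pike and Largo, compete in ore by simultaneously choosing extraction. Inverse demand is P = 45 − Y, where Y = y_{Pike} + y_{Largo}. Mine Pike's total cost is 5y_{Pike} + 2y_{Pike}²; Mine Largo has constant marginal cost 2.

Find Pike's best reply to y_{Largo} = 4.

6

Mine Pike's profit: π = y_{Pike}(45 − (y_{Pike} + y_{Largo})) − 5y_{Pike} − 2y_{Pike}².
∂π/∂y_{Pike} = 40 − 6y_{Pike} − y_{Largo} = 0, so y_{Pike} = 20/3 − (1/6)y_{Largo}.
At y_{Largo} = 4: y_{Pike} = 20/3 − (1/6)·4 = 6.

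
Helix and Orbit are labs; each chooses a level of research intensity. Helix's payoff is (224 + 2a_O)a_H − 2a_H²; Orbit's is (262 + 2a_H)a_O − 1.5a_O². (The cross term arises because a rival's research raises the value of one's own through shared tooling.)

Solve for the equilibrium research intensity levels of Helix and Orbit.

149.5, 187

Expanding Helix's payoff: 224a_H + 2a_Oa_H − 2a_H².
∂π/∂a_H = 224 + 2a_O − 4a_H = 0, so a_H = 56 + 0.5a_O.
Likewise for Orbit: a_O = 262/3 + (2/3)a_H.
Plugging a_O into Helix's best response: a_H = 56 + 0.5(262/3 + (2/3)a_H) ⇒ (2/3)a_H = 299/3, so a_H = 149.5.
Then a_O = 262/3 + (2/3)·149.5 = 187.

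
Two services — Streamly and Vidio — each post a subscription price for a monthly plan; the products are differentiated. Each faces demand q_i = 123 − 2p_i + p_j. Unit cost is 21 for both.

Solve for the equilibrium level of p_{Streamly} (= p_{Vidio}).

Streamly's profit: π = (p_{Streamly} − 21)(123 − 2p_{Streamly} + p_{Vidio}).
∂π/∂p_{Streamly} = 165 − 4p_{Streamly} + p_{Vidio} = 0 ⇒ p_{Streamly} = 41.25 + 0.25p_{Vidio}.
Setting p_{Streamly} = p_{Vidio} in the reaction function: p_{Streamly} = 41.25 + 0.25p_{Streamly}, so p_{Streamly} = 41.25 / 0.75 = 55.

55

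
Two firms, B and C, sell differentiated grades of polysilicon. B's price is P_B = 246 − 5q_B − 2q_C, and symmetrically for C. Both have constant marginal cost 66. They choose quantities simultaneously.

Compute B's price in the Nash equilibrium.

Firm B's profit: π = q_B(246 − 5q_B − 2q_C) − 66q_B.
∂π/∂q_B = 180 − 10q_B − 2q_C = 0 ⇒ q_B = 18 − 0.2q_C.
Setting q_B = q_C in the reaction function: q_B = 18 − 0.2q_B, so q_B = 18 / 1.2 = 15.
P_B = 246 − 5·15 − 2·15 = 141.

141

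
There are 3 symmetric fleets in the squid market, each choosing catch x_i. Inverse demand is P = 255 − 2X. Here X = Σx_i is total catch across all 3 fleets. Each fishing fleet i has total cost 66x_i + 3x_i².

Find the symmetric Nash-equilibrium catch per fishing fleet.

A representative fishing fleet's profit is π_i = x_i(255 − 2X) − 66x_i − 3x_i², with X = x_i + Σ_{j≠i} x_j.
First-order condition: 189 − 10x_i − 2Σ_{j≠i} x_j = 0.
Imposing symmetry (x_j = x for all j) turns Σ_{j≠i} x_j into 2x, so 189 = 14x and x = 13.5.

13.5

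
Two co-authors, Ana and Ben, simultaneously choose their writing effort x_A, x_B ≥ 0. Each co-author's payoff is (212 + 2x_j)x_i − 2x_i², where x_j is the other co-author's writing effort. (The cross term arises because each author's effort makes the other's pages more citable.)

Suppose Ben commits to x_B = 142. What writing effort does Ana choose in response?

Ana's payoff is (212 + 2x_B)x_A − 2x_A².
∂π/∂x_A = 212 + 2x_B − 4x_A = 0, so x_A = 53 + 0.5x_B.
At x_B = 142: x_A = 53 + 0.5·142 = 124.

124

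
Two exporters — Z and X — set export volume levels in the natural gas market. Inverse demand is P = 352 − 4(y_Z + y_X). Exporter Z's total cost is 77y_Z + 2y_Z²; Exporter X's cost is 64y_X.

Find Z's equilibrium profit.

1029.66

Exporter Z's profit: π = y_Z(352 − 4(y_Z + y_X)) − 77y_Z − 2y_Z².
∂π/∂y_Z = 275 − 12y_Z − 4y_X = 0, so y_Z = 275/12 − (1/3)y_X.
For X: ∂π/∂y_X = 288 − 8y_X − 4y_Z = 0 ⇒ y_X = 36 − 0.5y_Z.
Substituting the second reaction function into the first: y_Z = 275/12 − (1/3)(36 − 0.5y_Z), which gives (5/6)y_Z = 131/12 ⇒ y_Z = 13.1.
Then y_X = 36 − 0.5·13.1 = 29.45.
Price P = 352 − 4·42.55 = 181.8.
Z's profit: (181.8 − 77)·13.1 − 2(13.1)² = 1029.66.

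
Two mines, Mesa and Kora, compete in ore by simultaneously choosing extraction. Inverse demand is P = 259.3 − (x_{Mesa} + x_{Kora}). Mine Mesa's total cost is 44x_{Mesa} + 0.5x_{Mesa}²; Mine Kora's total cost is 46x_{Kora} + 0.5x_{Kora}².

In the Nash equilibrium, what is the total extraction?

Mine Mesa's profit: π = x_{Mesa}(259.3 − (x_{Mesa} + x_{Kora})) − 44x_{Mesa} − 0.5x_{Mesa}².
∂π/∂x_{Mesa} = 215.3 − 3x_{Mesa} − x_{Kora} = 0, so x_{Mesa} = 2153/30 − (1/3)x_{Kora}.
By the same steps for Kora: x_{Kora} = 71.1 − (1/3)x_{Mesa}.
Plugging x_{Kora} into Mesa's best response: x_{Mesa} = 2153/30 − (1/3)(71.1 − (1/3)x_{Mesa}) ⇒ (8/9)x_{Mesa} = 721/15, so x_{Mesa} = 54.075.
Then x_{Kora} = 71.1 − (1/3)·54.075 = 53.075.
Total extraction: 54.075 + 53.075 = 107.15.

107.15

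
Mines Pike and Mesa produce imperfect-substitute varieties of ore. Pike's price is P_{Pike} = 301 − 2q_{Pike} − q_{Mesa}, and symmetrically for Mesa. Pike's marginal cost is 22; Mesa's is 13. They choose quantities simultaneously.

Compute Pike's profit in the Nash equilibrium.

Mine Pike's profit: π = q_{Pike}(301 − 2q_{Pike} − q_{Mesa}) − 22q_{Pike}.
∂π/∂q_{Pike} = 279 − 4q_{Pike} − q_{Mesa} = 0 ⇒ q_{Pike} = 69.75 − 0.25q_{Mesa}.
Similarly q_{Mesa} = 72 − 0.25q_{Pike}.
Plugging q_{Mesa} into Pike's best response: q_{Pike} = 69.75 − 0.25(72 − 0.25q_{Pike}) ⇒ 0.9375q_{Pike} = 51.75, so q_{Pike} = 55.2.
Then q_{Mesa} = 72 − 0.25·55.2 = 58.2.
P_{Pike} = 301 − 2·55.2 − 58.2 = 132.4.
Profit = (132.4 − 22)·55.2 = 6094.08.

6094.08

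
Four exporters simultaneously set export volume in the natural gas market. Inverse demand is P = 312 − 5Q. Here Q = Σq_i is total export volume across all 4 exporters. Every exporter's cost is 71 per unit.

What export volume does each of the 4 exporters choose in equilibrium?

A representative exporter's profit is π_i = q_i(312 − 5Q) − 71q_i, with Q = q_i + Σ_{j≠i} q_j.
First-order condition: 241 − 10q_i − 5Σ_{j≠i} q_j = 0.
Imposing symmetry (q_j = q for all j) turns Σ_{j≠i} q_j into 3q, so 241 = 25q and q = 9.64.

9.64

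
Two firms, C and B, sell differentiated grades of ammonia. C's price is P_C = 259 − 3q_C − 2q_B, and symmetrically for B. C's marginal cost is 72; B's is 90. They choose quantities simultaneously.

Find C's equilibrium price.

145.5

Firm C's profit: π = q_C(259 − 3q_C − 2q_B) − 72q_C.
∂π/∂q_C = 187 − 6q_C − 2q_B = 0 ⇒ q_C = 187/6 − (1/3)q_B.
Similarly q_B = 169/6 − (1/3)q_C.
Solving the two reaction functions simultaneously: (1 − (−1/3)(−1/3))q_C = 187/6 − (1/3)·(169/6), so (8/9)q_C = 196/9 and q_C = 24.5.
Then q_B = 169/6 − (1/3)·24.5 = 20.
P_C = 259 − 3·24.5 − 2·20 = 145.5.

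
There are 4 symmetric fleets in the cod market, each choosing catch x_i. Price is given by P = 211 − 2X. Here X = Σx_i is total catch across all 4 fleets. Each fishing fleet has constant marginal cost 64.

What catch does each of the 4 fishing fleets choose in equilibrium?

A representative fishing fleet's profit is π_i = x_i(211 − 2X) − 64x_i, with X = x_i + Σ_{j≠i} x_j.
First-order condition: 147 − 4x_i − 2Σ_{j≠i} x_j = 0.
With identical fishing fleets, set every x_j = x: then 147 − 4x − 6x = 0, i.e. x = 147/10 = 14.7.

14.7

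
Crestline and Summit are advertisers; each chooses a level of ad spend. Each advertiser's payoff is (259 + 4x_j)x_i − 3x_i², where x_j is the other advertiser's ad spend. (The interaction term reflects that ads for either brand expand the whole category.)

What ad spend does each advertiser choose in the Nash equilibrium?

129.5

Crestline's payoff is (259 + 4x_S)x_C − 3x_C².
∂π/∂x_C = 259 + 4x_S − 6x_C = 0, so x_C = 259/6 + (2/3)x_S.
The game is symmetric, so in equilibrium x_S = x_C: the reaction function gives (1/3)x_C = 259/6, hence x_C = 129.5.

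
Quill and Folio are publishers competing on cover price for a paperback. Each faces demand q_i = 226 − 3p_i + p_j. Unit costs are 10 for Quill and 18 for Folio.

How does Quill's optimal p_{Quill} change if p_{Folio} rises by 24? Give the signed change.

Quill's profit: π = (p_{Quill} − 10)(226 − 3p_{Quill} + p_{Folio}).
∂π/∂p_{Quill} = 256 − 6p_{Quill} + p_{Folio} = 0 ⇒ p_{Quill} = 128/3 + (1/6)p_{Folio}.
The reaction-function slope is 1/6, so a 24-unit rise in p_{Folio} moves p_{Quill} by 1/6 × 24 = 4. Quill's best response rises — the actions are strategic complements.

4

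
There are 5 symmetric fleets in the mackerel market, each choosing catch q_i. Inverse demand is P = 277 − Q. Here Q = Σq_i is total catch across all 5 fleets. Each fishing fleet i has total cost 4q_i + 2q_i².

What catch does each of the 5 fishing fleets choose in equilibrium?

27.3

A representative fishing fleet's profit is π_i = q_i(277 − Q) − 4q_i − 2q_i², with Q = q_i + Σ_{j≠i} q_j.
First-order condition: 273 − 6q_i − Σ_{j≠i} q_j = 0.
With identical fishing fleets, set every q_j = q: then 273 − 6q − 4q = 0, i.e. q = 273/10 = 27.3.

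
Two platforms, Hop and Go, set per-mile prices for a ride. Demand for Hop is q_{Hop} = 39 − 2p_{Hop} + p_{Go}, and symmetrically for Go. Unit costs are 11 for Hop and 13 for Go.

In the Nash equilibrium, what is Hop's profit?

184.32

Hop's profit: π = (p_{Hop} − 11)(39 − 2p_{Hop} + p_{Go}).
∂π/∂p_{Hop} = 61 − 4p_{Hop} + p_{Go} = 0 ⇒ p_{Hop} = 15.25 + 0.25p_{Go}.
Similarly p_{Go} = 16.25 + 0.25p_{Hop}.
Plugging p_{Go} into Hop's best response: p_{Hop} = 15.25 + 0.25(16.25 + 0.25p_{Hop}) ⇒ 0.9375p_{Hop} = 19.3125, so p_{Hop} = 20.6.
Then p_{Go} = 16.25 + 0.25·20.6 = 21.4.
q_{Hop} = 39 − 2·20.6 + 21.4 = 19.2.
Profit = (20.6 − 11)·19.2 = 184.32.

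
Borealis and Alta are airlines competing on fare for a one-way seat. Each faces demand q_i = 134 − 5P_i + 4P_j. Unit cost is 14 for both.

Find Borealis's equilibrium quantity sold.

Borealis's profit: π = (P_{Borealis} − 14)(134 − 5P_{Borealis} + 4P_{Alta}).
∂π/∂P_{Borealis} = 204 − 10P_{Borealis} + 4P_{Alta} = 0 ⇒ P_{Borealis} = 20.4 + 0.4P_{Alta}.
The game is symmetric, so in equilibrium P_{Alta} = P_{Borealis}: the reaction function gives 0.6P_{Borealis} = 20.4, hence P_{Borealis} = 34.
q_{Borealis} = 134 − 5·34 + 4·34 = 100.

100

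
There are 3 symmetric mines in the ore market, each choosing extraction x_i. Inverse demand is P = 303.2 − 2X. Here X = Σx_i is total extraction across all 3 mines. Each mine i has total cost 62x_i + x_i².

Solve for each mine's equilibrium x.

A representative mine's profit is π_i = x_i(303.2 − 2X) − 62x_i − x_i², with X = x_i + Σ_{j≠i} x_j.
First-order condition: 241.2 − 6x_i − 2Σ_{j≠i} x_j = 0.
With identical mines, set every x_j = x: then 241.2 − 6x − 4x = 0, i.e. x = 241.2/10 = 24.12.

24.12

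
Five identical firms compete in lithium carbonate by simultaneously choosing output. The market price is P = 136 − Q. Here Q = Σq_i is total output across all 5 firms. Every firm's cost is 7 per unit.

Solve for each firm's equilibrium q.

A representative firm's profit is π_i = q_i(136 − Q) − 7q_i, with Q = q_i + Σ_{j≠i} q_j.
First-order condition: 129 − 2q_i − Σ_{j≠i} q_j = 0.
In a symmetric equilibrium every firm chooses the same q, so Σ_{j≠i} q_j = 4q. The condition becomes 129 − 6q = 0, giving q = 129/6 = 21.5.

21.5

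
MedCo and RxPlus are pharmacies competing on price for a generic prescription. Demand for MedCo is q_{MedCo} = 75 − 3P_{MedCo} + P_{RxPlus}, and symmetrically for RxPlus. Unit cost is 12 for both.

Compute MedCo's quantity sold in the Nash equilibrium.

30.6

MedCo's profit: π = (P_{MedCo} − 12)(75 − 3P_{MedCo} + P_{RxPlus}).
∂π/∂P_{MedCo} = 111 − 6P_{MedCo} + P_{RxPlus} = 0 ⇒ P_{MedCo} = 18.5 + (1/6)P_{RxPlus}.
Setting P_{MedCo} = P_{RxPlus} in the reaction function: P_{MedCo} = 18.5 + (1/6)P_{MedCo}, so P_{MedCo} = 18.5 / (5/6) = 22.2.
q_{MedCo} = 75 − 3·22.2 + 22.2 = 30.6.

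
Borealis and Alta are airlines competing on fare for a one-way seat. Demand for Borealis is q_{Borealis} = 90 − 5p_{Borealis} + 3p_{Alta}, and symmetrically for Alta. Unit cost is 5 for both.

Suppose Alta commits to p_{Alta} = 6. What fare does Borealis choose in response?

Borealis's profit: π = (p_{Borealis} − 5)(90 − 5p_{Borealis} + 3p_{Alta}).
∂π/∂p_{Borealis} = 115 − 10p_{Borealis} + 3p_{Alta} = 0 ⇒ p_{Borealis} = 11.5 + 0.3p_{Alta}.
At p_{Alta} = 6: p_{Borealis} = 11.5 + 0.3·6 = 13.3.

13.3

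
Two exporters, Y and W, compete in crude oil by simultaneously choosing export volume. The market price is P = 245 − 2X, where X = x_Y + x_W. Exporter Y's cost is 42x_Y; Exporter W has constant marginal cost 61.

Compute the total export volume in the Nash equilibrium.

64.5

Exporter Y's profit: π = x_Y(245 − 2(x_Y + x_W)) − 42x_Y.
∂π/∂x_Y = 203 − 4x_Y − 2x_W = 0, so x_Y = 50.75 − 0.5x_W.
By the same steps for W: x_W = 46 − 0.5x_Y.
Substituting the second reaction function into the first: x_Y = 50.75 − 0.5(46 − 0.5x_Y), which gives 0.75x_Y = 27.75 ⇒ x_Y = 37.
Then x_W = 46 − 0.5·37 = 27.5.
Total export volume: 37 + 27.5 = 64.5.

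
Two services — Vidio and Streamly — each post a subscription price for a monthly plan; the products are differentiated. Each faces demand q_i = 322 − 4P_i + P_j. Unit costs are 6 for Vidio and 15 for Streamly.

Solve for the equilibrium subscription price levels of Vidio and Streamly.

Vidio's profit: π = (P_{Vidio} − 6)(322 − 4P_{Vidio} + P_{Streamly}).
∂π/∂P_{Vidio} = 346 − 8P_{Vidio} + P_{Streamly} = 0 ⇒ P_{Vidio} = 43.25 + 0.125P_{Streamly}.
Similarly P_{Streamly} = 47.75 + 0.125P_{Vidio}.
Solving the two reaction functions simultaneously: (1 − (0.125)(0.125))P_{Vidio} = 43.25 + 0.125·47.75, so (63/64)P_{Vidio} = 1575/32 and P_{Vidio} = 50.
Then P_{Streamly} = 47.75 + 0.125·50 = 54.

50, 54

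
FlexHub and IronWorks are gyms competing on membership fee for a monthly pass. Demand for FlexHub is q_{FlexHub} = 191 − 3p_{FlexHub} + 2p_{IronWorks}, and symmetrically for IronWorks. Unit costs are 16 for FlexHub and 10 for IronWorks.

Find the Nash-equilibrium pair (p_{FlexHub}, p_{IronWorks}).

58.625, 56.375

FlexHub's profit: π = (p_{FlexHub} − 16)(191 − 3p_{FlexHub} + 2p_{IronWorks}).
∂π/∂p_{FlexHub} = 239 − 6p_{FlexHub} + 2p_{IronWorks} = 0 ⇒ p_{FlexHub} = 239/6 + (1/3)p_{IronWorks}.
Similarly p_{IronWorks} = 221/6 + (1/3)p_{FlexHub}.
Plugging p_{IronWorks} into FlexHub's best response: p_{FlexHub} = 239/6 + (1/3)(221/6 + (1/3)p_{FlexHub}) ⇒ (8/9)p_{FlexHub} = 469/9, so p_{FlexHub} = 58.625.
Then p_{IronWorks} = 221/6 + (1/3)·58.625 = 56.375.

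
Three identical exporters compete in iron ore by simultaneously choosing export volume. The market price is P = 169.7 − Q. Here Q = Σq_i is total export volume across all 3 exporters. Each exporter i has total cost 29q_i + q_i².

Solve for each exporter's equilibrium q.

23.45

A representative exporter's profit is π_i = q_i(169.7 − Q) − 29q_i − q_i², with Q = q_i + Σ_{j≠i} q_j.
First-order condition: 140.7 − 4q_i − Σ_{j≠i} q_j = 0.
With identical exporters, set every q_j = q: then 140.7 − 4q − 2q = 0, i.e. q = 140.7/6 = 23.45.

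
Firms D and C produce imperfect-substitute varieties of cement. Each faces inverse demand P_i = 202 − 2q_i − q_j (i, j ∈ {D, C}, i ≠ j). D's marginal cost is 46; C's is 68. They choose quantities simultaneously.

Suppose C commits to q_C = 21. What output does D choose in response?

Firm D's profit: π = q_D(202 − 2q_D − q_C) − 46q_D.
∂π/∂q_D = 156 − 4q_D − q_C = 0 ⇒ q_D = 39 − 0.25q_C.
At q_C = 21: q_D = 39 − 0.25·21 = 33.75.

33.75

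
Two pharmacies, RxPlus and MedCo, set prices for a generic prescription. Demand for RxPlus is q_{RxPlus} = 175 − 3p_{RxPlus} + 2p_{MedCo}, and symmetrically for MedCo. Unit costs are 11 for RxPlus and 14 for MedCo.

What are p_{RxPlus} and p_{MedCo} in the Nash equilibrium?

52.5625, 53.6875

RxPlus's profit: π = (p_{RxPlus} − 11)(175 − 3p_{RxPlus} + 2p_{MedCo}).
∂π/∂p_{RxPlus} = 208 − 6p_{RxPlus} + 2p_{MedCo} = 0 ⇒ p_{RxPlus} = 104/3 + (1/3)p_{MedCo}.
Similarly p_{MedCo} = 217/6 + (1/3)p_{RxPlus}.
Substituting the second reaction function into the first: p_{RxPlus} = 104/3 + (1/3)(217/6 + (1/3)p_{RxPlus}), which gives (8/9)p_{RxPlus} = 841/18 ⇒ p_{RxPlus} = 52.5625.
Then p_{MedCo} = 217/6 + (1/3)·52.5625 = 53.6875.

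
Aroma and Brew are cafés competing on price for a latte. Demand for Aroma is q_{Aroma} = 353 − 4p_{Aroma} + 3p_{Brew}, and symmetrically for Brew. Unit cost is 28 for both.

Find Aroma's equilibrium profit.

16900

Aroma's profit: π = (p_{Aroma} − 28)(353 − 4p_{Aroma} + 3p_{Brew}).
∂π/∂p_{Aroma} = 465 − 8p_{Aroma} + 3p_{Brew} = 0 ⇒ p_{Aroma} = 58.125 + 0.375p_{Brew}.
Setting p_{Aroma} = p_{Brew} in the reaction function: p_{Aroma} = 58.125 + 0.375p_{Aroma}, so p_{Aroma} = 58.125 / 0.625 = 93.
q_{Aroma} = 353 − 4·93 + 3·93 = 260.
Profit = (93 − 28)·260 = 16900.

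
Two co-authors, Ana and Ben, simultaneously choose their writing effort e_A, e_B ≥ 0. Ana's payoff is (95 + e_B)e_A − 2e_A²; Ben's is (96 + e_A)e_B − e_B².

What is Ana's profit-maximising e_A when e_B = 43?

34.5

Expanding Ana's payoff: 95e_A + e_Be_A − 2e_A².
∂π/∂e_A = 95 + e_B − 4e_A = 0, so e_A = 23.75 + 0.25e_B.
At e_B = 43: e_A = 23.75 + 0.25·43 = 34.5.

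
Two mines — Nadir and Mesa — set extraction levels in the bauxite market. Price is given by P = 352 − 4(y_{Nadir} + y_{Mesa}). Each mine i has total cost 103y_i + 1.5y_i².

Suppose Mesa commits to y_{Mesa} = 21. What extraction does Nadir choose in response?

Mine Nadir's profit: π = y_{Nadir}(352 − 4(y_{Nadir} + y_{Mesa})) − 103y_{Nadir} − 1.5y_{Nadir}².
∂π/∂y_{Nadir} = 249 − 11y_{Nadir} − 4y_{Mesa} = 0, so y_{Nadir} = 249/11 − (4/11)y_{Mesa}.
At y_{Mesa} = 21: y_{Nadir} = 249/11 − (4/11)·21 = 15.

15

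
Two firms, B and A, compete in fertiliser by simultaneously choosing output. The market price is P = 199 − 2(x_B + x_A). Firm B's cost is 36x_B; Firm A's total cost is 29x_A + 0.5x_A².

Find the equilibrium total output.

Firm B's profit: π = x_B(199 − 2(x_B + x_A)) − 36x_B.
∂π/∂x_B = 163 − 4x_B − 2x_A = 0, so x_B = 40.75 − 0.5x_A.
For A: ∂π/∂x_A = 170 − 5x_A − 2x_B = 0 ⇒ x_A = 34 − 0.4x_B.
Substituting the second reaction function into the first: x_B = 40.75 − 0.5(34 − 0.4x_B), which gives 0.8x_B = 23.75 ⇒ x_B = 29.6875.
Then x_A = 34 − 0.4·29.6875 = 22.125.
Total output: 29.6875 + 22.125 = 51.8125.

51.8125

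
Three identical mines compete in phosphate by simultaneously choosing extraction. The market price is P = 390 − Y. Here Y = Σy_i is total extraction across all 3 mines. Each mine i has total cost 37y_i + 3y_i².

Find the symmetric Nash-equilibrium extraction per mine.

A representative mine's profit is π_i = y_i(390 − Y) − 37y_i − 3y_i², with Y = y_i + Σ_{j≠i} y_j.
First-order condition: 353 − 8y_i − Σ_{j≠i} y_j = 0.
In a symmetric equilibrium every mine chooses the same y, so Σ_{j≠i} y_j = 2y. The condition becomes 353 − 10y = 0, giving y = 353/10 = 35.3.

35.3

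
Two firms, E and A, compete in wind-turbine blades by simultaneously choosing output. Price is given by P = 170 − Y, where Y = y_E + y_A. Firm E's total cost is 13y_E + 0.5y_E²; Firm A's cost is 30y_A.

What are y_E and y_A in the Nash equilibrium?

34.8, 52.6

Firm E's profit: π = y_E(170 − (y_E + y_A)) − 13y_E − 0.5y_E².
∂π/∂y_E = 157 − 3y_E − y_A = 0, so y_E = 157/3 − (1/3)y_A.
For A: ∂π/∂y_A = 140 − 2y_A − y_E = 0 ⇒ y_A = 70 − 0.5y_E.
Plugging y_A into E's best response: y_E = 157/3 − (1/3)(70 − 0.5y_E) ⇒ (5/6)y_E = 29, so y_E = 34.8.
Then y_A = 70 − 0.5·34.8 = 52.6.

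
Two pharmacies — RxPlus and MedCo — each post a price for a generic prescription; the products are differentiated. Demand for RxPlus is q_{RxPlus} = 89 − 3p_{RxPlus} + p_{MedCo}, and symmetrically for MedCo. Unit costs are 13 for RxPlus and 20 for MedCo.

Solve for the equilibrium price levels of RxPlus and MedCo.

26.2, 29.2

RxPlus's profit: π = (p_{RxPlus} − 13)(89 − 3p_{RxPlus} + p_{MedCo}).
∂π/∂p_{RxPlus} = 128 − 6p_{RxPlus} + p_{MedCo} = 0 ⇒ p_{RxPlus} = 64/3 + (1/6)p_{MedCo}.
Similarly p_{MedCo} = 149/6 + (1/6)p_{RxPlus}.
Solving the two reaction functions simultaneously: (1 − (1/6)(1/6))p_{RxPlus} = 64/3 + (1/6)·(149/6), so (35/36)p_{RxPlus} = 917/36 and p_{RxPlus} = 26.2.
Then p_{MedCo} = 149/6 + (1/6)·26.2 = 29.2.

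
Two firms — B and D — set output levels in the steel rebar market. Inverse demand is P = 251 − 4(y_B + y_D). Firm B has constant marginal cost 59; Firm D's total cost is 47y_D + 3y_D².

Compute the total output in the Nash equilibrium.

Firm B's profit: π = y_B(251 − 4(y_B + y_D)) − 59y_B.
∂π/∂y_B = 192 − 8y_B − 4y_D = 0, so y_B = 24 − 0.5y_D.
For D: ∂π/∂y_D = 204 − 14y_D − 4y_B = 0 ⇒ y_D = 102/7 − (2/7)y_B.
Solving the two reaction functions simultaneously: (1 − (−0.5)(−2/7))y_B = 24 − 0.5·(102/7), so (6/7)y_B = 117/7 and y_B = 19.5.
Then y_D = 102/7 − (2/7)·19.5 = 9.
Total output: 19.5 + 9 = 28.5.

28.5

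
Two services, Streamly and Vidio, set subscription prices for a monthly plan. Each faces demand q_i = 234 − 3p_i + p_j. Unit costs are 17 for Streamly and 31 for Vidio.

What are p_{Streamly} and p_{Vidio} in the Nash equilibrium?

Streamly's profit: π = (p_{Streamly} − 17)(234 − 3p_{Streamly} + p_{Vidio}).
∂π/∂p_{Streamly} = 285 − 6p_{Streamly} + p_{Vidio} = 0 ⇒ p_{Streamly} = 47.5 + (1/6)p_{Vidio}.
Similarly p_{Vidio} = 54.5 + (1/6)p_{Streamly}.
Solving the two reaction functions simultaneously: (1 − (1/6)(1/6))p_{Streamly} = 47.5 + (1/6)·54.5, so (35/36)p_{Streamly} = 679/12 and p_{Streamly} = 58.2.
Then p_{Vidio} = 54.5 + (1/6)·58.2 = 64.2.

58.2, 64.2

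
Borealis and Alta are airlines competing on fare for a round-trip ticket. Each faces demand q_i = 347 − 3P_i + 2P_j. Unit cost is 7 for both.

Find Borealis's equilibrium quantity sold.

255

Borealis's profit: π = (P_{Borealis} − 7)(347 − 3P_{Borealis} + 2P_{Alta}).
∂π/∂P_{Borealis} = 368 − 6P_{Borealis} + 2P_{Alta} = 0 ⇒ P_{Borealis} = 184/3 + (1/3)P_{Alta}.
By symmetry P_{Alta} = P_{Borealis}; substituting into the reaction function, (2/3)P_{Borealis} = 184/3 and P_{Borealis} = 92.
q_{Borealis} = 347 − 3·92 + 2·92 = 255.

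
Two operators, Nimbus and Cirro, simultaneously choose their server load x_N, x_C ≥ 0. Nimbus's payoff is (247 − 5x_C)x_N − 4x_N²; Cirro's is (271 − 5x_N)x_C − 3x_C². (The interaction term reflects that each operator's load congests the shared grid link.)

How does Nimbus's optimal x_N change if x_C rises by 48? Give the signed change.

Expanding Nimbus's payoff: 247x_N − 5x_Cx_N − 4x_N².
∂π/∂x_N = 247 − 5x_C − 8x_N = 0, so x_N = 30.875 − 0.625x_C.
The reaction-function slope is −0.625, so a 48-unit rise in x_C moves x_N by −0.625 × 48 = −30. Nimbus's best response falls — the actions are strategic substitutes.

-30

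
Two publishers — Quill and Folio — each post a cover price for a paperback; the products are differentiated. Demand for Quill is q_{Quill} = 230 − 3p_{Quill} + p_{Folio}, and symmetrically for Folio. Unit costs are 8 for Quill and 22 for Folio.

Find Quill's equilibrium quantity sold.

132

Quill's profit: π = (p_{Quill} − 8)(230 − 3p_{Quill} + p_{Folio}).
∂π/∂p_{Quill} = 254 − 6p_{Quill} + p_{Folio} = 0 ⇒ p_{Quill} = 127/3 + (1/6)p_{Folio}.
Similarly p_{Folio} = 148/3 + (1/6)p_{Quill}.
Solving the two reaction functions simultaneously: (1 − (1/6)(1/6))p_{Quill} = 127/3 + (1/6)·(148/3), so (35/36)p_{Quill} = 455/9 and p_{Quill} = 52.
Then p_{Folio} = 148/3 + (1/6)·52 = 58.
q_{Quill} = 230 − 3·52 + 58 = 132.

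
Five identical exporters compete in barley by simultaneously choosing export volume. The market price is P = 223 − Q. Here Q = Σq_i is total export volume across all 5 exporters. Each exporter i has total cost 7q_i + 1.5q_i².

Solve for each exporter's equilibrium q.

A representative exporter's profit is π_i = q_i(223 − Q) − 7q_i − 1.5q_i², with Q = q_i + Σ_{j≠i} q_j.
First-order condition: 216 − 5q_i − Σ_{j≠i} q_j = 0.
With identical exporters, set every q_j = q: then 216 − 5q − 4q = 0, i.e. q = 216/9 = 24.

24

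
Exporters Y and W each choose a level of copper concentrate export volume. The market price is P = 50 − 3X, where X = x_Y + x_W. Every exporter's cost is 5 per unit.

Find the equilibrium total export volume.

Exporter Y's profit: π = x_Y(50 − 3(x_Y + x_W)) − 5x_Y.
∂π/∂x_Y = 45 − 6x_Y − 3x_W = 0, so x_Y = 7.5 − 0.5x_W.
By symmetry x_W = x_Y; substituting into the reaction function, 1.5x_Y = 7.5 and x_Y = 5.
Total export volume: 5 + 5 = 10.

10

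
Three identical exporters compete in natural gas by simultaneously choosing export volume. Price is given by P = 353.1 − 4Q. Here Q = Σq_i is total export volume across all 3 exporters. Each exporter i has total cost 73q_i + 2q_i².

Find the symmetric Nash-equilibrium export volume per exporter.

A representative exporter's profit is π_i = q_i(353.1 − 4Q) − 73q_i − 2q_i², with Q = q_i + Σ_{j≠i} q_j.
First-order condition: 280.1 − 12q_i − 4Σ_{j≠i} q_j = 0.
With identical exporters, set every q_j = q: then 280.1 − 12q − 8q = 0, i.e. q = 280.1/20 = 14.005.

14.005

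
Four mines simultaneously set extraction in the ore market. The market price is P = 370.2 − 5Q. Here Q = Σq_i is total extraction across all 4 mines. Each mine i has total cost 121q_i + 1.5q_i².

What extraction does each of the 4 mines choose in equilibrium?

A representative mine's profit is π_i = q_i(370.2 − 5Q) − 121q_i − 1.5q_i², with Q = q_i + Σ_{j≠i} q_j.
First-order condition: 249.2 − 13q_i − 5Σ_{j≠i} q_j = 0.
In a symmetric equilibrium every mine chooses the same q, so Σ_{j≠i} q_j = 3q. The condition becomes 249.2 − 28q = 0, giving q = 249.2/28 = 8.9.

8.9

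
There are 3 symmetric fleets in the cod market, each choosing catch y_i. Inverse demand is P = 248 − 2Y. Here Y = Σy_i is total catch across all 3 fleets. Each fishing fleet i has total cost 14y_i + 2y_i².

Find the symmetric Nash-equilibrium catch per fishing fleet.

19.5

A representative fishing fleet's profit is π_i = y_i(248 − 2Y) − 14y_i − 2y_i², with Y = y_i + Σ_{j≠i} y_j.
First-order condition: 234 − 8y_i − 2Σ_{j≠i} y_j = 0.
Imposing symmetry (y_j = y for all j) turns Σ_{j≠i} y_j into 2y, so 234 = 12y and y = 19.5.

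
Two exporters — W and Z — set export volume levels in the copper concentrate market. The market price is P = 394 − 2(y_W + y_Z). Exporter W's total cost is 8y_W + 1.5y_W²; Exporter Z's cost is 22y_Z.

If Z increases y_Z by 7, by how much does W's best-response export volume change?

-2

Exporter W's profit: π = y_W(394 − 2(y_W + y_Z)) − 8y_W − 1.5y_W².
∂π/∂y_W = 386 − 7y_W − 2y_Z = 0, so y_W = 386/7 − (2/7)y_Z.
The reaction-function slope is −2/7, so a 7-unit rise in y_Z moves y_W by −2/7 × 7 = −2. W's best response falls — the actions are strategic substitutes.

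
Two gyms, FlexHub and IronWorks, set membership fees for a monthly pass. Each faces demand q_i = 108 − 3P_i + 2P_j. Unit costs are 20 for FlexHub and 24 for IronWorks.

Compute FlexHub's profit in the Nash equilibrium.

FlexHub's profit: π = (P_{FlexHub} − 20)(108 − 3P_{FlexHub} + 2P_{IronWorks}).
∂π/∂P_{FlexHub} = 168 − 6P_{FlexHub} + 2P_{IronWorks} = 0 ⇒ P_{FlexHub} = 28 + (1/3)P_{IronWorks}.
Similarly P_{IronWorks} = 30 + (1/3)P_{FlexHub}.
Substituting the second reaction function into the first: P_{FlexHub} = 28 + (1/3)(30 + (1/3)P_{FlexHub}), which gives (8/9)P_{FlexHub} = 38 ⇒ P_{FlexHub} = 42.75.
Then P_{IronWorks} = 30 + (1/3)·42.75 = 44.25.
q_{FlexHub} = 108 − 3·42.75 + 2·44.25 = 68.25.
Profit = (42.75 − 20)·68.25 = 1552.6875.

1552.6875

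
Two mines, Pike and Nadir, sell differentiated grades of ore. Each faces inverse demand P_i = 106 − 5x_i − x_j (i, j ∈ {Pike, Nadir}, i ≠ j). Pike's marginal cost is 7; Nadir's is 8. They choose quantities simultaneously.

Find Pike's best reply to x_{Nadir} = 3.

Mine Pike's profit: π = x_{Pike}(106 − 5x_{Pike} − x_{Nadir}) − 7x_{Pike}.
∂π/∂x_{Pike} = 99 − 10x_{Pike} − x_{Nadir} = 0 ⇒ x_{Pike} = 9.9 − 0.1x_{Nadir}.
At x_{Nadir} = 3: x_{Pike} = 9.9 − 0.1·3 = 9.6.

9.6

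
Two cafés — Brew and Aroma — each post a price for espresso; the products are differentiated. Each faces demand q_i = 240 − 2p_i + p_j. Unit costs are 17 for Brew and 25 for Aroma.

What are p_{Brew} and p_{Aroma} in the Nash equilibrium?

Brew's profit: π = (p_{Brew} − 17)(240 − 2p_{Brew} + p_{Aroma}).
∂π/∂p_{Brew} = 274 − 4p_{Brew} + p_{Aroma} = 0 ⇒ p_{Brew} = 68.5 + 0.25p_{Aroma}.
Similarly p_{Aroma} = 72.5 + 0.25p_{Brew}.
Solving the two reaction functions simultaneously: (1 − (0.25)(0.25))p_{Brew} = 68.5 + 0.25·72.5, so 0.9375p_{Brew} = 86.625 and p_{Brew} = 92.4.
Then p_{Aroma} = 72.5 + 0.25·92.4 = 95.6.

92.4, 95.6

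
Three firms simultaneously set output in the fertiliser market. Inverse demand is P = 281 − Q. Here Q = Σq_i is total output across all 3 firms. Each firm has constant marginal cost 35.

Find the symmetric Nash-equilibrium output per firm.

61.5

A representative firm's profit is π_i = q_i(281 − Q) − 35q_i, with Q = q_i + Σ_{j≠i} q_j.
First-order condition: 246 − 2q_i − Σ_{j≠i} q_j = 0.
In a symmetric equilibrium every firm chooses the same q, so Σ_{j≠i} q_j = 2q. The condition becomes 246 − 4q = 0, giving q = 246/4 = 61.5.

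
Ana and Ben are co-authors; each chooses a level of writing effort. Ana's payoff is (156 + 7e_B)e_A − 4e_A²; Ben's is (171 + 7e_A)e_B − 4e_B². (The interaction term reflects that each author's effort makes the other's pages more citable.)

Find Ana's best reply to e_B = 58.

Expanding Ana's payoff: 156e_A + 7e_Be_A − 4e_A².
∂π/∂e_A = 156 + 7e_B − 8e_A = 0, so e_A = 19.5 + 0.875e_B.
At e_B = 58: e_A = 19.5 + 0.875·58 = 70.25.

70.25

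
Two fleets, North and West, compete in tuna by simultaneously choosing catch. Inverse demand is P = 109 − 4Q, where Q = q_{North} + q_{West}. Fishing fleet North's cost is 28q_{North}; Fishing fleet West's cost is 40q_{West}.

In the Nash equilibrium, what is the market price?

59

Fishing fleet North's profit: π = q_{North}(109 − 4(q_{North} + q_{West})) − 28q_{North}.
∂π/∂q_{North} = 81 − 8q_{North} − 4q_{West} = 0, so q_{North} = 10.125 − 0.5q_{West}.
By the same steps for West: q_{West} = 8.625 − 0.5q_{North}.
Solving the two reaction functions simultaneously: (1 − (−0.5)(−0.5))q_{North} = 10.125 − 0.5·8.625, so 0.75q_{North} = 5.8125 and q_{North} = 7.75.
Then q_{West} = 8.625 − 0.5·7.75 = 4.75.
Equilibrium price: P = 109 − 4·12.5 = 59.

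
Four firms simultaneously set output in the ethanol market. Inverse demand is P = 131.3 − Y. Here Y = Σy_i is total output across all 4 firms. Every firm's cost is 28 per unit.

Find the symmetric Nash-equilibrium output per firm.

A representative firm's profit is π_i = y_i(131.3 − Y) − 28y_i, with Y = y_i + Σ_{j≠i} y_j.
First-order condition: 103.3 − 2y_i − Σ_{j≠i} y_j = 0.
Imposing symmetry (y_j = y for all j) turns Σ_{j≠i} y_j into 3y, so 103.3 = 5y and y = 20.66.

20.66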